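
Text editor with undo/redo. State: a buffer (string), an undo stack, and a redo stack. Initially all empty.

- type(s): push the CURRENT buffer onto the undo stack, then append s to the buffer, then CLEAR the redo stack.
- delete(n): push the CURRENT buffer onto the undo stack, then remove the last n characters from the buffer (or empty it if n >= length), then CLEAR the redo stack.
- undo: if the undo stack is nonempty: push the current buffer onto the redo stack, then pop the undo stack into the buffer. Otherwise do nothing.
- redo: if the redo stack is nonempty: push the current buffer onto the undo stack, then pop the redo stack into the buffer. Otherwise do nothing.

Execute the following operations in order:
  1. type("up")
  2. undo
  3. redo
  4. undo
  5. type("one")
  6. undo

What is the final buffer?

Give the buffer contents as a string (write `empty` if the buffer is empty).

After op 1 (type): buf='up' undo_depth=1 redo_depth=0
After op 2 (undo): buf='(empty)' undo_depth=0 redo_depth=1
After op 3 (redo): buf='up' undo_depth=1 redo_depth=0
After op 4 (undo): buf='(empty)' undo_depth=0 redo_depth=1
After op 5 (type): buf='one' undo_depth=1 redo_depth=0
After op 6 (undo): buf='(empty)' undo_depth=0 redo_depth=1

Answer: empty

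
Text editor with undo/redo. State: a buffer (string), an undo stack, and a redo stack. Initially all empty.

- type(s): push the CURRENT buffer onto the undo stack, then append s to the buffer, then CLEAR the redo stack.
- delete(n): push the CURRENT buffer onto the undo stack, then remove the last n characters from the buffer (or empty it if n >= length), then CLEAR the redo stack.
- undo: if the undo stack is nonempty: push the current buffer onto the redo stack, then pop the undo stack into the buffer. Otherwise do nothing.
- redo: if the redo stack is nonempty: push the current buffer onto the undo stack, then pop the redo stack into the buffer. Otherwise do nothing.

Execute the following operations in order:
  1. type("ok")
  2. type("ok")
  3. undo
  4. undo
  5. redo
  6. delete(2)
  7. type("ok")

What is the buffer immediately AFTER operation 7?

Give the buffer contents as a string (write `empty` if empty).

Answer: ok

Derivation:
After op 1 (type): buf='ok' undo_depth=1 redo_depth=0
After op 2 (type): buf='okok' undo_depth=2 redo_depth=0
After op 3 (undo): buf='ok' undo_depth=1 redo_depth=1
After op 4 (undo): buf='(empty)' undo_depth=0 redo_depth=2
After op 5 (redo): buf='ok' undo_depth=1 redo_depth=1
After op 6 (delete): buf='(empty)' undo_depth=2 redo_depth=0
After op 7 (type): buf='ok' undo_depth=3 redo_depth=0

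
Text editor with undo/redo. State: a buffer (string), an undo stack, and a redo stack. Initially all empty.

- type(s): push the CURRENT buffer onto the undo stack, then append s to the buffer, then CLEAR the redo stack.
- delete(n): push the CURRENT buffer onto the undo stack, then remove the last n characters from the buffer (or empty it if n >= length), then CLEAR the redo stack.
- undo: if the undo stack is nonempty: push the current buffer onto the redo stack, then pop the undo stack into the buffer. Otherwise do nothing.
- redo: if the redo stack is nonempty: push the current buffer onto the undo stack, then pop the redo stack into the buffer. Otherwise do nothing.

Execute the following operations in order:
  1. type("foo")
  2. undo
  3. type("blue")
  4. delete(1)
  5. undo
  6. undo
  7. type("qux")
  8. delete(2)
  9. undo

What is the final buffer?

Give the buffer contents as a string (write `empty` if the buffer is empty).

Answer: qux

Derivation:
After op 1 (type): buf='foo' undo_depth=1 redo_depth=0
After op 2 (undo): buf='(empty)' undo_depth=0 redo_depth=1
After op 3 (type): buf='blue' undo_depth=1 redo_depth=0
After op 4 (delete): buf='blu' undo_depth=2 redo_depth=0
After op 5 (undo): buf='blue' undo_depth=1 redo_depth=1
After op 6 (undo): buf='(empty)' undo_depth=0 redo_depth=2
After op 7 (type): buf='qux' undo_depth=1 redo_depth=0
After op 8 (delete): buf='q' undo_depth=2 redo_depth=0
After op 9 (undo): buf='qux' undo_depth=1 redo_depth=1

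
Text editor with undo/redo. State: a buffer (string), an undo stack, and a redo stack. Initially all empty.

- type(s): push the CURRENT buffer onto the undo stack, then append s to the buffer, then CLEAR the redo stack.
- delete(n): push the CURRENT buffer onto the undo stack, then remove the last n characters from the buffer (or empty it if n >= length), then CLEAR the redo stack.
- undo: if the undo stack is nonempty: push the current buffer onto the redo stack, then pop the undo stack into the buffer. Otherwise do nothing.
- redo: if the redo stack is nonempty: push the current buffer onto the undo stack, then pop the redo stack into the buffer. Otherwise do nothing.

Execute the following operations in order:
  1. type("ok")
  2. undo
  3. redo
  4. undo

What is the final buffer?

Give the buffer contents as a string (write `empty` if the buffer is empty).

Answer: empty

Derivation:
After op 1 (type): buf='ok' undo_depth=1 redo_depth=0
After op 2 (undo): buf='(empty)' undo_depth=0 redo_depth=1
After op 3 (redo): buf='ok' undo_depth=1 redo_depth=0
After op 4 (undo): buf='(empty)' undo_depth=0 redo_depth=1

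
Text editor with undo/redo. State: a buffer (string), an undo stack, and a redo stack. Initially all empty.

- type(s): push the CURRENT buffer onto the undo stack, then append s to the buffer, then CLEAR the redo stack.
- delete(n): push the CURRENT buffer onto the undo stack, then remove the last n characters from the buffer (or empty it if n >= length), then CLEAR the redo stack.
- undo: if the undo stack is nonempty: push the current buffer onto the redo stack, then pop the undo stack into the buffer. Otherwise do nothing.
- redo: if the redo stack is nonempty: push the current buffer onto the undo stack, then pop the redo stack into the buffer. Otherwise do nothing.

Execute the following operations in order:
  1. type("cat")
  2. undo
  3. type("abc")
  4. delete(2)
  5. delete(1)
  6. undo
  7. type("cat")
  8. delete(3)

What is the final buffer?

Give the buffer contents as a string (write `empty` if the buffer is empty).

Answer: a

Derivation:
After op 1 (type): buf='cat' undo_depth=1 redo_depth=0
After op 2 (undo): buf='(empty)' undo_depth=0 redo_depth=1
After op 3 (type): buf='abc' undo_depth=1 redo_depth=0
After op 4 (delete): buf='a' undo_depth=2 redo_depth=0
After op 5 (delete): buf='(empty)' undo_depth=3 redo_depth=0
After op 6 (undo): buf='a' undo_depth=2 redo_depth=1
After op 7 (type): buf='acat' undo_depth=3 redo_depth=0
After op 8 (delete): buf='a' undo_depth=4 redo_depth=0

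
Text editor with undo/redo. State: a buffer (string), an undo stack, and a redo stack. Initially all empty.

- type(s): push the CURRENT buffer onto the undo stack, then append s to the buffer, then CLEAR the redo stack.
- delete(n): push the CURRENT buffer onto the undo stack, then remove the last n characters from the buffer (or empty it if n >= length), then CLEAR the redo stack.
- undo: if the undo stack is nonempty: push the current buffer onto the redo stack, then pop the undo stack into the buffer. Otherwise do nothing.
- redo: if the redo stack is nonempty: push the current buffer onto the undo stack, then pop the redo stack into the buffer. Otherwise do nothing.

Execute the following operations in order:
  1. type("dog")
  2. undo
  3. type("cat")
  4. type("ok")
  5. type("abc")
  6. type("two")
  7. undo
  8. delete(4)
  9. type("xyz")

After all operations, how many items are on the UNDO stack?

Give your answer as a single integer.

Answer: 5

Derivation:
After op 1 (type): buf='dog' undo_depth=1 redo_depth=0
After op 2 (undo): buf='(empty)' undo_depth=0 redo_depth=1
After op 3 (type): buf='cat' undo_depth=1 redo_depth=0
After op 4 (type): buf='catok' undo_depth=2 redo_depth=0
After op 5 (type): buf='catokabc' undo_depth=3 redo_depth=0
After op 6 (type): buf='catokabctwo' undo_depth=4 redo_depth=0
After op 7 (undo): buf='catokabc' undo_depth=3 redo_depth=1
After op 8 (delete): buf='cato' undo_depth=4 redo_depth=0
After op 9 (type): buf='catoxyz' undo_depth=5 redo_depth=0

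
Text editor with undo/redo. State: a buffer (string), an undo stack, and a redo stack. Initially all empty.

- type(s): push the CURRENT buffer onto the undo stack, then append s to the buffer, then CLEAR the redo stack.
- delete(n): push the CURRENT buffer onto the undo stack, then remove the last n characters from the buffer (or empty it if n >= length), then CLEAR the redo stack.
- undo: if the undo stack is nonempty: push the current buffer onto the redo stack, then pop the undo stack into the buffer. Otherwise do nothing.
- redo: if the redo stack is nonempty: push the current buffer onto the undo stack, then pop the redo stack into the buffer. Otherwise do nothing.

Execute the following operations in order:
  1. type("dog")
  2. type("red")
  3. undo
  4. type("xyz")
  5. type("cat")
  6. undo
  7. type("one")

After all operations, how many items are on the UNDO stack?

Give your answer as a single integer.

Answer: 3

Derivation:
After op 1 (type): buf='dog' undo_depth=1 redo_depth=0
After op 2 (type): buf='dogred' undo_depth=2 redo_depth=0
After op 3 (undo): buf='dog' undo_depth=1 redo_depth=1
After op 4 (type): buf='dogxyz' undo_depth=2 redo_depth=0
After op 5 (type): buf='dogxyzcat' undo_depth=3 redo_depth=0
After op 6 (undo): buf='dogxyz' undo_depth=2 redo_depth=1
After op 7 (type): buf='dogxyzone' undo_depth=3 redo_depth=0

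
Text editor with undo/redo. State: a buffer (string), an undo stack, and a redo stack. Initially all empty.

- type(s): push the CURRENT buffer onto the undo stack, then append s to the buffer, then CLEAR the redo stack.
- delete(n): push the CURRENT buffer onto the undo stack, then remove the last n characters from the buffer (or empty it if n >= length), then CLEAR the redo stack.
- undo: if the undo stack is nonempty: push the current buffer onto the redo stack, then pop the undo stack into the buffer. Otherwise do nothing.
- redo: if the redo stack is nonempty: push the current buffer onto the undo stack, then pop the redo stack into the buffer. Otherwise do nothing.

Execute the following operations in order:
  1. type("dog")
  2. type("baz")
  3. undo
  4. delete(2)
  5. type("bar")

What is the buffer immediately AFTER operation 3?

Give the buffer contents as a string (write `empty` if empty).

Answer: dog

Derivation:
After op 1 (type): buf='dog' undo_depth=1 redo_depth=0
After op 2 (type): buf='dogbaz' undo_depth=2 redo_depth=0
After op 3 (undo): buf='dog' undo_depth=1 redo_depth=1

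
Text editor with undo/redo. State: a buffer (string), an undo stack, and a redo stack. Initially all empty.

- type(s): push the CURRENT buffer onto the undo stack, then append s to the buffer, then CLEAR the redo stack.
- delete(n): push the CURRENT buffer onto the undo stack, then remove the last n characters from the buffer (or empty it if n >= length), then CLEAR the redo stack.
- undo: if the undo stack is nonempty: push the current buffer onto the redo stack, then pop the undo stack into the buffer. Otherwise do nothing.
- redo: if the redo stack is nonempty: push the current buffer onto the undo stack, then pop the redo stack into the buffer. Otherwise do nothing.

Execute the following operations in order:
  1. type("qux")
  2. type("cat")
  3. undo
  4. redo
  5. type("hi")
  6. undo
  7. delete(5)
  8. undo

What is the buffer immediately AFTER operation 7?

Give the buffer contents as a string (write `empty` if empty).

After op 1 (type): buf='qux' undo_depth=1 redo_depth=0
After op 2 (type): buf='quxcat' undo_depth=2 redo_depth=0
After op 3 (undo): buf='qux' undo_depth=1 redo_depth=1
After op 4 (redo): buf='quxcat' undo_depth=2 redo_depth=0
After op 5 (type): buf='quxcathi' undo_depth=3 redo_depth=0
After op 6 (undo): buf='quxcat' undo_depth=2 redo_depth=1
After op 7 (delete): buf='q' undo_depth=3 redo_depth=0

Answer: q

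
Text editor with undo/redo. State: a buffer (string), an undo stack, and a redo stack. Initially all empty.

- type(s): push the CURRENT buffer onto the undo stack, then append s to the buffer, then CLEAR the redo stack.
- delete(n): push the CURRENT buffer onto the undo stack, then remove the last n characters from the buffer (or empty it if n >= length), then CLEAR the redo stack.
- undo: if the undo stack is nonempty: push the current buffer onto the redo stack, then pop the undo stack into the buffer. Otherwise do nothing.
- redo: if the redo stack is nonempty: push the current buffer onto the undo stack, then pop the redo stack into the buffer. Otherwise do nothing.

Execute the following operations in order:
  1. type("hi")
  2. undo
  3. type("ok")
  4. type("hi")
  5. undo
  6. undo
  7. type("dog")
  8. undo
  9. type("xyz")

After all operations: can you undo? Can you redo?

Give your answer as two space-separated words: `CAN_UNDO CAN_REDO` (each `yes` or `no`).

Answer: yes no

Derivation:
After op 1 (type): buf='hi' undo_depth=1 redo_depth=0
After op 2 (undo): buf='(empty)' undo_depth=0 redo_depth=1
After op 3 (type): buf='ok' undo_depth=1 redo_depth=0
After op 4 (type): buf='okhi' undo_depth=2 redo_depth=0
After op 5 (undo): buf='ok' undo_depth=1 redo_depth=1
After op 6 (undo): buf='(empty)' undo_depth=0 redo_depth=2
After op 7 (type): buf='dog' undo_depth=1 redo_depth=0
After op 8 (undo): buf='(empty)' undo_depth=0 redo_depth=1
After op 9 (type): buf='xyz' undo_depth=1 redo_depth=0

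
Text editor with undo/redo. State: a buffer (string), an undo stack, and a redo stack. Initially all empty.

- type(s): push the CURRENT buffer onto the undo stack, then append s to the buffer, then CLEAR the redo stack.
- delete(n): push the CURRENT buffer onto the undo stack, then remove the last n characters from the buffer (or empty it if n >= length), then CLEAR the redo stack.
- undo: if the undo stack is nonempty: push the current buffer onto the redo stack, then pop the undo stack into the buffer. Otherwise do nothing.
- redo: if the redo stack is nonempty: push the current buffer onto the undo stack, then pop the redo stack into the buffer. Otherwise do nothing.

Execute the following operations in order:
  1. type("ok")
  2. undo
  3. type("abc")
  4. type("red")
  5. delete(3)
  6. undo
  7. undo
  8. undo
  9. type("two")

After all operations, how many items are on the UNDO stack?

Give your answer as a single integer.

Answer: 1

Derivation:
After op 1 (type): buf='ok' undo_depth=1 redo_depth=0
After op 2 (undo): buf='(empty)' undo_depth=0 redo_depth=1
After op 3 (type): buf='abc' undo_depth=1 redo_depth=0
After op 4 (type): buf='abcred' undo_depth=2 redo_depth=0
After op 5 (delete): buf='abc' undo_depth=3 redo_depth=0
After op 6 (undo): buf='abcred' undo_depth=2 redo_depth=1
After op 7 (undo): buf='abc' undo_depth=1 redo_depth=2
After op 8 (undo): buf='(empty)' undo_depth=0 redo_depth=3
After op 9 (type): buf='two' undo_depth=1 redo_depth=0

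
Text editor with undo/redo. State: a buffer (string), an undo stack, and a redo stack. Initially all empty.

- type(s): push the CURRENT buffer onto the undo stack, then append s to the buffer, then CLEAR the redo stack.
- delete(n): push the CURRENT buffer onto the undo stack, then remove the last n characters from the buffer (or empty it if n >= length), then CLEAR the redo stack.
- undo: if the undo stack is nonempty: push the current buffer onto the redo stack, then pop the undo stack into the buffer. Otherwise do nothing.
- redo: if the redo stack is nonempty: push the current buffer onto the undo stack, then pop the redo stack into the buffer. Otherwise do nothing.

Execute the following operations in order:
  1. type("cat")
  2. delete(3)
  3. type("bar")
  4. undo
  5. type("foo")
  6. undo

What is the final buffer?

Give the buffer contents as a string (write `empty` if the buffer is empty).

Answer: empty

Derivation:
After op 1 (type): buf='cat' undo_depth=1 redo_depth=0
After op 2 (delete): buf='(empty)' undo_depth=2 redo_depth=0
After op 3 (type): buf='bar' undo_depth=3 redo_depth=0
After op 4 (undo): buf='(empty)' undo_depth=2 redo_depth=1
After op 5 (type): buf='foo' undo_depth=3 redo_depth=0
After op 6 (undo): buf='(empty)' undo_depth=2 redo_depth=1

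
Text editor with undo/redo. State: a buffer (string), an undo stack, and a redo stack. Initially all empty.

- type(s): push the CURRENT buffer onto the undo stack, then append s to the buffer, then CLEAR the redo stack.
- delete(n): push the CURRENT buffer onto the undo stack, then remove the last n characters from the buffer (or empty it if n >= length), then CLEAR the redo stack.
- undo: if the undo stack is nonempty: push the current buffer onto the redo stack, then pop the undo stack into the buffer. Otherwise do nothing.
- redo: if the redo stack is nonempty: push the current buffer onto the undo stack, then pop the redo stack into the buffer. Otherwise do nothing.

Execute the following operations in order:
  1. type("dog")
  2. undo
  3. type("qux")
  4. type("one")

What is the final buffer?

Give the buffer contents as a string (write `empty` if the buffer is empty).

Answer: quxone

Derivation:
After op 1 (type): buf='dog' undo_depth=1 redo_depth=0
After op 2 (undo): buf='(empty)' undo_depth=0 redo_depth=1
After op 3 (type): buf='qux' undo_depth=1 redo_depth=0
After op 4 (type): buf='quxone' undo_depth=2 redo_depth=0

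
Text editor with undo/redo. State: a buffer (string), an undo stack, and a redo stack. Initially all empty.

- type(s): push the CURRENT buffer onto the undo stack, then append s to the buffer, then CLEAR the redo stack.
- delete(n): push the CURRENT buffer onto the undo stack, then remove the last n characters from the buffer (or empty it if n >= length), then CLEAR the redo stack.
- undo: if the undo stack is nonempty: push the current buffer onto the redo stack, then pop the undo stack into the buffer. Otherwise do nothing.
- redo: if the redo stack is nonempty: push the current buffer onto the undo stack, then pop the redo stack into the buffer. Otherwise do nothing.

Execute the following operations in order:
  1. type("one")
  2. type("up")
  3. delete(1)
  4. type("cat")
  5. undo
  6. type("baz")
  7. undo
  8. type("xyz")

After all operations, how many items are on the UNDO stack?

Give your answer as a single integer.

After op 1 (type): buf='one' undo_depth=1 redo_depth=0
After op 2 (type): buf='oneup' undo_depth=2 redo_depth=0
After op 3 (delete): buf='oneu' undo_depth=3 redo_depth=0
After op 4 (type): buf='oneucat' undo_depth=4 redo_depth=0
After op 5 (undo): buf='oneu' undo_depth=3 redo_depth=1
After op 6 (type): buf='oneubaz' undo_depth=4 redo_depth=0
After op 7 (undo): buf='oneu' undo_depth=3 redo_depth=1
After op 8 (type): buf='oneuxyz' undo_depth=4 redo_depth=0

Answer: 4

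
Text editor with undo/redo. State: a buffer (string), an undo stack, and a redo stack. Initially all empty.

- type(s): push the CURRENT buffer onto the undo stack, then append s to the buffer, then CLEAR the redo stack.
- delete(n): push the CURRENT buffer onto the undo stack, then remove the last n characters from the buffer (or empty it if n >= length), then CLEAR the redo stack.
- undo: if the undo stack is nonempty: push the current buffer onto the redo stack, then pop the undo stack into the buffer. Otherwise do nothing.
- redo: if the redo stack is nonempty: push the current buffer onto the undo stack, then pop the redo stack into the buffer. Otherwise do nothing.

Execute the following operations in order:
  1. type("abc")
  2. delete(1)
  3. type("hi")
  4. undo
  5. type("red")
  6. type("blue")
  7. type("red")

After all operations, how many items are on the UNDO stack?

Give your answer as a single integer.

After op 1 (type): buf='abc' undo_depth=1 redo_depth=0
After op 2 (delete): buf='ab' undo_depth=2 redo_depth=0
After op 3 (type): buf='abhi' undo_depth=3 redo_depth=0
After op 4 (undo): buf='ab' undo_depth=2 redo_depth=1
After op 5 (type): buf='abred' undo_depth=3 redo_depth=0
After op 6 (type): buf='abredblue' undo_depth=4 redo_depth=0
After op 7 (type): buf='abredbluered' undo_depth=5 redo_depth=0

Answer: 5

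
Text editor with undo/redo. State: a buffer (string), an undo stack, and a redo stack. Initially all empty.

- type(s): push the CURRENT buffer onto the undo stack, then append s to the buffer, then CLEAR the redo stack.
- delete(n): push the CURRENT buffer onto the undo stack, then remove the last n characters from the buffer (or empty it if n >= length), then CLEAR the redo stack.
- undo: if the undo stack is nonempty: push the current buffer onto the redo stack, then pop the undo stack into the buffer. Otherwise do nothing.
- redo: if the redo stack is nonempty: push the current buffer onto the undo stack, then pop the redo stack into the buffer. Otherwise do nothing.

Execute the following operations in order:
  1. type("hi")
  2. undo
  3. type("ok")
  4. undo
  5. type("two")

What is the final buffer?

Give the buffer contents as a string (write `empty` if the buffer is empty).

Answer: two

Derivation:
After op 1 (type): buf='hi' undo_depth=1 redo_depth=0
After op 2 (undo): buf='(empty)' undo_depth=0 redo_depth=1
After op 3 (type): buf='ok' undo_depth=1 redo_depth=0
After op 4 (undo): buf='(empty)' undo_depth=0 redo_depth=1
After op 5 (type): buf='two' undo_depth=1 redo_depth=0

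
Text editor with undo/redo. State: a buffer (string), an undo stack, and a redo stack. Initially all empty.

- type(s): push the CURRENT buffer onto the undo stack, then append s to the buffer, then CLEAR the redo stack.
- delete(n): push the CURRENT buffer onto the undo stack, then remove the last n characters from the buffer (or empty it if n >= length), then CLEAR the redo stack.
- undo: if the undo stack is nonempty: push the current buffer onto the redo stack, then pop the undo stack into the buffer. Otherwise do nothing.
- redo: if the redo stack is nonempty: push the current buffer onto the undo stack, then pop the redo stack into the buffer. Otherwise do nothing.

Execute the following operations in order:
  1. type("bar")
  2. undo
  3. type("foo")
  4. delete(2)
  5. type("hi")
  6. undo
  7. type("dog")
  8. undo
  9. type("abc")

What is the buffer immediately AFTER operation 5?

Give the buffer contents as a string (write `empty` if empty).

After op 1 (type): buf='bar' undo_depth=1 redo_depth=0
After op 2 (undo): buf='(empty)' undo_depth=0 redo_depth=1
After op 3 (type): buf='foo' undo_depth=1 redo_depth=0
After op 4 (delete): buf='f' undo_depth=2 redo_depth=0
After op 5 (type): buf='fhi' undo_depth=3 redo_depth=0

Answer: fhi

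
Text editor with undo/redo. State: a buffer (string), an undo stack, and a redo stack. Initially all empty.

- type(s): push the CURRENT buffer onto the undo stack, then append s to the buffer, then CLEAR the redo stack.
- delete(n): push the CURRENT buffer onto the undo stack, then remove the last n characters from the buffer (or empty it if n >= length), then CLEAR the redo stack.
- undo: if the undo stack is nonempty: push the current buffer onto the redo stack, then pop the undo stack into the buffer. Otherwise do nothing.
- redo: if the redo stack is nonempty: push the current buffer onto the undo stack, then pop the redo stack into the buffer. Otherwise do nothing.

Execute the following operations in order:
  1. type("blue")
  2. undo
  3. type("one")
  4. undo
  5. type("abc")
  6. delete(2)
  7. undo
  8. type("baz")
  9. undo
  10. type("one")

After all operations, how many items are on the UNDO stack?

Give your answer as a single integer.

Answer: 2

Derivation:
After op 1 (type): buf='blue' undo_depth=1 redo_depth=0
After op 2 (undo): buf='(empty)' undo_depth=0 redo_depth=1
After op 3 (type): buf='one' undo_depth=1 redo_depth=0
After op 4 (undo): buf='(empty)' undo_depth=0 redo_depth=1
After op 5 (type): buf='abc' undo_depth=1 redo_depth=0
After op 6 (delete): buf='a' undo_depth=2 redo_depth=0
After op 7 (undo): buf='abc' undo_depth=1 redo_depth=1
After op 8 (type): buf='abcbaz' undo_depth=2 redo_depth=0
After op 9 (undo): buf='abc' undo_depth=1 redo_depth=1
After op 10 (type): buf='abcone' undo_depth=2 redo_depth=0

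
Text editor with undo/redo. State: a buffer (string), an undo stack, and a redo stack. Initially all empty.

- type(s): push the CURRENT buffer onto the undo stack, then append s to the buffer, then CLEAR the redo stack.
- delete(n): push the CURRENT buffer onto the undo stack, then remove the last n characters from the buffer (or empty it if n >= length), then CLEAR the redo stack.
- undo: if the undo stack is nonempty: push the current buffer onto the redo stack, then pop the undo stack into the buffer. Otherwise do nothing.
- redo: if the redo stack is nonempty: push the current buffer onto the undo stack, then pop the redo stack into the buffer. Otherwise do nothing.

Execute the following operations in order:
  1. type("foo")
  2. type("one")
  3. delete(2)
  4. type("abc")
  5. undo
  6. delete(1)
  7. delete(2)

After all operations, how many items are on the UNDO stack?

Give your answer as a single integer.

Answer: 5

Derivation:
After op 1 (type): buf='foo' undo_depth=1 redo_depth=0
After op 2 (type): buf='fooone' undo_depth=2 redo_depth=0
After op 3 (delete): buf='fooo' undo_depth=3 redo_depth=0
After op 4 (type): buf='foooabc' undo_depth=4 redo_depth=0
After op 5 (undo): buf='fooo' undo_depth=3 redo_depth=1
After op 6 (delete): buf='foo' undo_depth=4 redo_depth=0
After op 7 (delete): buf='f' undo_depth=5 redo_depth=0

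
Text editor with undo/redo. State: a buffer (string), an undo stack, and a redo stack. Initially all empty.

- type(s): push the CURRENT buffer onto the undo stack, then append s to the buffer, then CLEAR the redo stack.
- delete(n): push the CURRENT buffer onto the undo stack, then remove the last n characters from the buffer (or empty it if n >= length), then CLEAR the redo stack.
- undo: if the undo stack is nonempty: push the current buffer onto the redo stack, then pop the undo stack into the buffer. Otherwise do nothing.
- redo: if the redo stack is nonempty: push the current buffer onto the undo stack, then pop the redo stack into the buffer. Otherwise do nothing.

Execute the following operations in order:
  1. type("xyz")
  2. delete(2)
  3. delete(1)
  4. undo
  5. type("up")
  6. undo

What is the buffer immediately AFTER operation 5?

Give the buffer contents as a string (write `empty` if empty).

After op 1 (type): buf='xyz' undo_depth=1 redo_depth=0
After op 2 (delete): buf='x' undo_depth=2 redo_depth=0
After op 3 (delete): buf='(empty)' undo_depth=3 redo_depth=0
After op 4 (undo): buf='x' undo_depth=2 redo_depth=1
After op 5 (type): buf='xup' undo_depth=3 redo_depth=0

Answer: xup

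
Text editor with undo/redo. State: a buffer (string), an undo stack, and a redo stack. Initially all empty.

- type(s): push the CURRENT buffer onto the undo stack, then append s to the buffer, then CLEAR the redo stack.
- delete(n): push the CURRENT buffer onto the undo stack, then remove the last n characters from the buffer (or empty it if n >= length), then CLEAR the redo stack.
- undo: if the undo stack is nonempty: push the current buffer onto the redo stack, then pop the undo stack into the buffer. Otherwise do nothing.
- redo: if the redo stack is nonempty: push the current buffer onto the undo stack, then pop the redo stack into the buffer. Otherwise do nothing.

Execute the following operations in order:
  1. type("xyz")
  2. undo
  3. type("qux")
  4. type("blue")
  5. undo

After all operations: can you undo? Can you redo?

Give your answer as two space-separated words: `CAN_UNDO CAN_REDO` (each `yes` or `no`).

Answer: yes yes

Derivation:
After op 1 (type): buf='xyz' undo_depth=1 redo_depth=0
After op 2 (undo): buf='(empty)' undo_depth=0 redo_depth=1
After op 3 (type): buf='qux' undo_depth=1 redo_depth=0
After op 4 (type): buf='quxblue' undo_depth=2 redo_depth=0
After op 5 (undo): buf='qux' undo_depth=1 redo_depth=1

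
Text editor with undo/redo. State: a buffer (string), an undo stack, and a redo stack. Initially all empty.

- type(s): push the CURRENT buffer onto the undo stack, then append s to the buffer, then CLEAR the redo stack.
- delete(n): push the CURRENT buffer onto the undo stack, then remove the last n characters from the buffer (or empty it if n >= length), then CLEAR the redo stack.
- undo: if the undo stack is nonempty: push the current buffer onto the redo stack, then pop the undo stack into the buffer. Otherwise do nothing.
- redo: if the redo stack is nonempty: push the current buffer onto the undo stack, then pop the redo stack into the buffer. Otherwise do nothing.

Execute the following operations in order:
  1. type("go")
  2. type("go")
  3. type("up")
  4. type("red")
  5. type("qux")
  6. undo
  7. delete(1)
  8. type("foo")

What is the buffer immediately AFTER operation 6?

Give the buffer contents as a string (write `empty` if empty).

Answer: gogoupred

Derivation:
After op 1 (type): buf='go' undo_depth=1 redo_depth=0
After op 2 (type): buf='gogo' undo_depth=2 redo_depth=0
After op 3 (type): buf='gogoup' undo_depth=3 redo_depth=0
After op 4 (type): buf='gogoupred' undo_depth=4 redo_depth=0
After op 5 (type): buf='gogoupredqux' undo_depth=5 redo_depth=0
After op 6 (undo): buf='gogoupred' undo_depth=4 redo_depth=1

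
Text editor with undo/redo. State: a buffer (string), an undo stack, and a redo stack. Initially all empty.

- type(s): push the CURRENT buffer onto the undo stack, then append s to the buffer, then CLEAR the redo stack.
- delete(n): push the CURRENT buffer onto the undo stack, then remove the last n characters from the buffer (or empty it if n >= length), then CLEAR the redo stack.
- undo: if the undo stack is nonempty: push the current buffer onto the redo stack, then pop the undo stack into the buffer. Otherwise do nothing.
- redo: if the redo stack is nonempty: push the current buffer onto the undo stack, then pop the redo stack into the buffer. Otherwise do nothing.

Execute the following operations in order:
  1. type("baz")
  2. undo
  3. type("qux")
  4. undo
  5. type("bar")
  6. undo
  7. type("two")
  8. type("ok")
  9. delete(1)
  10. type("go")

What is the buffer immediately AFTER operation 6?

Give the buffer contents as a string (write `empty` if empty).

After op 1 (type): buf='baz' undo_depth=1 redo_depth=0
After op 2 (undo): buf='(empty)' undo_depth=0 redo_depth=1
After op 3 (type): buf='qux' undo_depth=1 redo_depth=0
After op 4 (undo): buf='(empty)' undo_depth=0 redo_depth=1
After op 5 (type): buf='bar' undo_depth=1 redo_depth=0
After op 6 (undo): buf='(empty)' undo_depth=0 redo_depth=1

Answer: empty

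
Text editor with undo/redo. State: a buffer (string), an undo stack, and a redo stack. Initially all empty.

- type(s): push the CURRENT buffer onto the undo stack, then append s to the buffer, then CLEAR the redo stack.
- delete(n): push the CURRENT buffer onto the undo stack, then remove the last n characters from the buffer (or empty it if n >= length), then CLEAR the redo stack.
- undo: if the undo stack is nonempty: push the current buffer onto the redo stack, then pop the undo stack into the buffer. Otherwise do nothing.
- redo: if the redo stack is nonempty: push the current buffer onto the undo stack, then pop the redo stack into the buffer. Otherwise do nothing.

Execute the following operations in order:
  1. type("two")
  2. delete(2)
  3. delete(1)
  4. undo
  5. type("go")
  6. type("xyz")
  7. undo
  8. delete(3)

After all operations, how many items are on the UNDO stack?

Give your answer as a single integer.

After op 1 (type): buf='two' undo_depth=1 redo_depth=0
After op 2 (delete): buf='t' undo_depth=2 redo_depth=0
After op 3 (delete): buf='(empty)' undo_depth=3 redo_depth=0
After op 4 (undo): buf='t' undo_depth=2 redo_depth=1
After op 5 (type): buf='tgo' undo_depth=3 redo_depth=0
After op 6 (type): buf='tgoxyz' undo_depth=4 redo_depth=0
After op 7 (undo): buf='tgo' undo_depth=3 redo_depth=1
After op 8 (delete): buf='(empty)' undo_depth=4 redo_depth=0

Answer: 4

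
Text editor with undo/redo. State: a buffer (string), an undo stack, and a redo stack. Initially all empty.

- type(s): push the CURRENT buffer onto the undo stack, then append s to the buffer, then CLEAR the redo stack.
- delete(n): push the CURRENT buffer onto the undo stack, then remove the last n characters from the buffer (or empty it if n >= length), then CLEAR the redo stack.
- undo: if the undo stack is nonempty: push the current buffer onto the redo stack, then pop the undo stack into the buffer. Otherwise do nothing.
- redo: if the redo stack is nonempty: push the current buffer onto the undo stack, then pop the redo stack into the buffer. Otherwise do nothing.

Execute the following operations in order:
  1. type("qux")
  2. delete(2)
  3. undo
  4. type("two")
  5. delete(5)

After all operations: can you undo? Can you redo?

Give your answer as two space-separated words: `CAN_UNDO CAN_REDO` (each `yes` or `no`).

After op 1 (type): buf='qux' undo_depth=1 redo_depth=0
After op 2 (delete): buf='q' undo_depth=2 redo_depth=0
After op 3 (undo): buf='qux' undo_depth=1 redo_depth=1
After op 4 (type): buf='quxtwo' undo_depth=2 redo_depth=0
After op 5 (delete): buf='q' undo_depth=3 redo_depth=0

Answer: yes no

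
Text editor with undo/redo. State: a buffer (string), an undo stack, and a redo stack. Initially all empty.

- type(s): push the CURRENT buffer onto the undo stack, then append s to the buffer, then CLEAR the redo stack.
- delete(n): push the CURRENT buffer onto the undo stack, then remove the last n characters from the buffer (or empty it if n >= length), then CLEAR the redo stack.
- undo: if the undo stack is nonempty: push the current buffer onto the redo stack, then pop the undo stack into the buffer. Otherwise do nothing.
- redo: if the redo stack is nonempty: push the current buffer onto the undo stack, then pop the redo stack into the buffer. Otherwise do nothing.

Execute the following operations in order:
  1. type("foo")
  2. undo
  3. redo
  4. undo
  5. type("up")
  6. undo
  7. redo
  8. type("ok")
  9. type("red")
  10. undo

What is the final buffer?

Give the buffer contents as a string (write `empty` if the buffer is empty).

Answer: upok

Derivation:
After op 1 (type): buf='foo' undo_depth=1 redo_depth=0
After op 2 (undo): buf='(empty)' undo_depth=0 redo_depth=1
After op 3 (redo): buf='foo' undo_depth=1 redo_depth=0
After op 4 (undo): buf='(empty)' undo_depth=0 redo_depth=1
After op 5 (type): buf='up' undo_depth=1 redo_depth=0
After op 6 (undo): buf='(empty)' undo_depth=0 redo_depth=1
After op 7 (redo): buf='up' undo_depth=1 redo_depth=0
After op 8 (type): buf='upok' undo_depth=2 redo_depth=0
After op 9 (type): buf='upokred' undo_depth=3 redo_depth=0
After op 10 (undo): buf='upok' undo_depth=2 redo_depth=1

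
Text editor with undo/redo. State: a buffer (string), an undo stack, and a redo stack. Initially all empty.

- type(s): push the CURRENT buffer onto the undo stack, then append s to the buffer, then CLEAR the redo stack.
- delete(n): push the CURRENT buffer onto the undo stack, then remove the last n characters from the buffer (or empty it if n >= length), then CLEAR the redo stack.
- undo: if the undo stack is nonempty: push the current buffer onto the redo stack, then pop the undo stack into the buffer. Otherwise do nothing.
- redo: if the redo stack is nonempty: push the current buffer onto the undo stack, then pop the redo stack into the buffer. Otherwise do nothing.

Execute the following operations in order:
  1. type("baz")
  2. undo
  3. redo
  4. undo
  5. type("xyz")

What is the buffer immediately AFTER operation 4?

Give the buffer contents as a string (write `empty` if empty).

After op 1 (type): buf='baz' undo_depth=1 redo_depth=0
After op 2 (undo): buf='(empty)' undo_depth=0 redo_depth=1
After op 3 (redo): buf='baz' undo_depth=1 redo_depth=0
After op 4 (undo): buf='(empty)' undo_depth=0 redo_depth=1

Answer: empty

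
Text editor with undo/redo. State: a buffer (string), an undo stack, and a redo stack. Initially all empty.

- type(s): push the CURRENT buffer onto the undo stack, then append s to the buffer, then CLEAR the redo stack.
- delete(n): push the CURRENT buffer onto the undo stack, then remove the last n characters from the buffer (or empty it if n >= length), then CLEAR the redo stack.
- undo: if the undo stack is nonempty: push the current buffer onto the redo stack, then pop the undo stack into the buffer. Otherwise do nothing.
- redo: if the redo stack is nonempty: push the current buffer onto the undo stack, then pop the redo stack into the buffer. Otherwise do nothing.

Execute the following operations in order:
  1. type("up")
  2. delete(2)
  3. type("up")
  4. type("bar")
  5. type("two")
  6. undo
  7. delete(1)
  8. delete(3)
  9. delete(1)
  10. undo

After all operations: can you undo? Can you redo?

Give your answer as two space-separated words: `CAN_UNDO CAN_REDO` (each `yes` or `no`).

Answer: yes yes

Derivation:
After op 1 (type): buf='up' undo_depth=1 redo_depth=0
After op 2 (delete): buf='(empty)' undo_depth=2 redo_depth=0
After op 3 (type): buf='up' undo_depth=3 redo_depth=0
After op 4 (type): buf='upbar' undo_depth=4 redo_depth=0
After op 5 (type): buf='upbartwo' undo_depth=5 redo_depth=0
After op 6 (undo): buf='upbar' undo_depth=4 redo_depth=1
After op 7 (delete): buf='upba' undo_depth=5 redo_depth=0
After op 8 (delete): buf='u' undo_depth=6 redo_depth=0
After op 9 (delete): buf='(empty)' undo_depth=7 redo_depth=0
After op 10 (undo): buf='u' undo_depth=6 redo_depth=1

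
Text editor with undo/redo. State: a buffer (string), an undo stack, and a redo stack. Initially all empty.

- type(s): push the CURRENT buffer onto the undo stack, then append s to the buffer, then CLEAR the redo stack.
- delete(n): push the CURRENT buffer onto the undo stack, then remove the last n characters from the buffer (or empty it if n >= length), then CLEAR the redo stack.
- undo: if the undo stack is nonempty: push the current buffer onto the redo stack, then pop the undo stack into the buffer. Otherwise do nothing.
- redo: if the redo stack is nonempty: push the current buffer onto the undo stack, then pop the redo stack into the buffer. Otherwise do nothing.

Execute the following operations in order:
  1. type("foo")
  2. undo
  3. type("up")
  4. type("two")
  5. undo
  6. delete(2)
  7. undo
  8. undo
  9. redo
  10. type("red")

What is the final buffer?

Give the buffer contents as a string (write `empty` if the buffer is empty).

After op 1 (type): buf='foo' undo_depth=1 redo_depth=0
After op 2 (undo): buf='(empty)' undo_depth=0 redo_depth=1
After op 3 (type): buf='up' undo_depth=1 redo_depth=0
After op 4 (type): buf='uptwo' undo_depth=2 redo_depth=0
After op 5 (undo): buf='up' undo_depth=1 redo_depth=1
After op 6 (delete): buf='(empty)' undo_depth=2 redo_depth=0
After op 7 (undo): buf='up' undo_depth=1 redo_depth=1
After op 8 (undo): buf='(empty)' undo_depth=0 redo_depth=2
After op 9 (redo): buf='up' undo_depth=1 redo_depth=1
After op 10 (type): buf='upred' undo_depth=2 redo_depth=0

Answer: upred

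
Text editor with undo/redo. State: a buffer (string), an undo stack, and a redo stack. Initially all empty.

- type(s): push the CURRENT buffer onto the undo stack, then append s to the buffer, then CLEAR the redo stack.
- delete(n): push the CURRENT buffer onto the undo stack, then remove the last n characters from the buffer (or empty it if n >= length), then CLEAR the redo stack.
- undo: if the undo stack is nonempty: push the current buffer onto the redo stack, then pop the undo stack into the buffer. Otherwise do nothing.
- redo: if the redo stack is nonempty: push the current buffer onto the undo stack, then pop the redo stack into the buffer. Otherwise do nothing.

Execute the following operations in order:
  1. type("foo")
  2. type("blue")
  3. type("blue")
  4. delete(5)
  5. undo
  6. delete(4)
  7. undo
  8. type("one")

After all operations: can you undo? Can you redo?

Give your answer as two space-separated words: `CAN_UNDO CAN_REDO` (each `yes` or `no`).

After op 1 (type): buf='foo' undo_depth=1 redo_depth=0
After op 2 (type): buf='fooblue' undo_depth=2 redo_depth=0
After op 3 (type): buf='fooblueblue' undo_depth=3 redo_depth=0
After op 4 (delete): buf='fooblu' undo_depth=4 redo_depth=0
After op 5 (undo): buf='fooblueblue' undo_depth=3 redo_depth=1
After op 6 (delete): buf='fooblue' undo_depth=4 redo_depth=0
After op 7 (undo): buf='fooblueblue' undo_depth=3 redo_depth=1
After op 8 (type): buf='fooblueblueone' undo_depth=4 redo_depth=0

Answer: yes no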